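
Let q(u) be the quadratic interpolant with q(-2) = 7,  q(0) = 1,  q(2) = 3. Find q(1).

1

Evaluate each Lagrange basis at u = 1:
L_0(1) = (1)·(-1)/[(-2)·(-4)] = -1/8
L_1(1) = (3)·(-1)/[(2)·(-2)] = 3/4
L_2(1) = (3)·(1)/[(4)·(2)] = 3/8
Sum: 7·(-1/8) + 1·(3/4) + 3·(3/8) = 1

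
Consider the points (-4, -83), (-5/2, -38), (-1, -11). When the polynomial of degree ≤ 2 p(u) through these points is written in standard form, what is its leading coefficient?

-4

L_0(u) = (u + 5/2)(u + 1) / [9/2] = (2/9)u^2 + (7/9)u + 5/9
L_1(u) = (u + 4)(u + 1) / [-9/4] = -(4/9)u^2 - (20/9)u - 16/9
L_2(u) = (u + 4)(u + 5/2) / [9/2] = (2/9)u^2 + (13/9)u + 20/9
p(u) = (-83)·L_0 + (-38)·L_1 + (-11)·L_2
Only the coefficient of u^2 is needed; take it from each L_i and combine:
(-83)·(2/9) + (-38)·(-4/9) + (-11)·(2/9) = -4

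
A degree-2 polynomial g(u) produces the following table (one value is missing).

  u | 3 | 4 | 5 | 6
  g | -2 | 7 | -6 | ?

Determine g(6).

-41

The 3 known values determine g uniquely (degree ≤ 2).
Evaluate each Lagrange basis at u = 6:
L_0(6) = (2)·(1)/[(-1)·(-2)] = 1
L_1(6) = (3)·(1)/[(1)·(-1)] = -3
L_2(6) = (3)·(2)/[(2)·(1)] = 3
Sum: (-2)·(1) + 7·(-3) + (-6)·(3) = -41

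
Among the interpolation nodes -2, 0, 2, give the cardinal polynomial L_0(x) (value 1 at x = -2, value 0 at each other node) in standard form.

L_0(x) = x(x - 2) / [(-2)·(-4)]
       = (x^2 - 2x) / (8)

L_0(x) = (1/8)x^2 - (1/4)x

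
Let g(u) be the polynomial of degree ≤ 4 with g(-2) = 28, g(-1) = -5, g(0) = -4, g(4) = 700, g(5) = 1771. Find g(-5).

Evaluate each Lagrange basis at u = -5:
L_0(-5) = (-4)·(-5)·(-9)·(-10)/[(-1)·(-2)·(-6)·(-7)] = 150/7
L_1(-5) = (-3)·(-5)·(-9)·(-10)/[(1)·(-1)·(-5)·(-6)] = -45
L_2(-5) = (-3)·(-4)·(-9)·(-10)/[(2)·(1)·(-4)·(-5)] = 27
L_3(-5) = (-3)·(-4)·(-5)·(-10)/[(6)·(5)·(4)·(-1)] = -5
L_4(-5) = (-3)·(-4)·(-5)·(-9)/[(7)·(6)·(5)·(1)] = 18/7
Sum: 28·(150/7) + (-5)·(-45) + (-4)·(27) + 700·(-5) + 1771·(18/7) = 1771

1771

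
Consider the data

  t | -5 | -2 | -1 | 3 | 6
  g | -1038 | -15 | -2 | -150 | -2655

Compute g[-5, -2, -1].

-82

g[-5,-2] = (-15 - (-1038)) / (-2 - (-5)) = 341
g[-2,-1] = (-2 - (-15)) / (-1 - (-2)) = 13
g[-5,-2,-1] = (13 - 341) / (-1 - (-5)) = -82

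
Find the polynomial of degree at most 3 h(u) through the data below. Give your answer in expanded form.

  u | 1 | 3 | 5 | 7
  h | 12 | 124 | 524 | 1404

Newton's divided differences:
h[1,3] = (124 - 12) / (3 - 1) = 56
h[3,5] = (524 - 124) / (5 - 3) = 200
h[5,7] = (1404 - 524) / (7 - 5) = 440
h[1,3,5] = (200 - 56) / (5 - 1) = 36
h[3,5,7] = (440 - 200) / (7 - 3) = 60
h[1,3,5,7] = (60 - 36) / (7 - 1) = 4
h(u) = 12 + 56·(u - 1) + 36·(u - 1)(u - 3) + 4·(u - 1)(u - 3)(u - 5)
Expanding: h(u) = 4u^3 + 4u + 4

h(u) = 4u^3 + 4u + 4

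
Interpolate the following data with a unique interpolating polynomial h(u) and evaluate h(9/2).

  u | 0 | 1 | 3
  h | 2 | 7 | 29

Evaluate each Lagrange basis at u = 9/2:
L_0(9/2) = (7/2)·(3/2)/[(-1)·(-3)] = 7/4
L_1(9/2) = (9/2)·(3/2)/[(1)·(-2)] = -27/8
L_2(9/2) = (9/2)·(7/2)/[(3)·(2)] = 21/8
Sum: 2·(7/4) + 7·(-27/8) + 29·(21/8) = 56

56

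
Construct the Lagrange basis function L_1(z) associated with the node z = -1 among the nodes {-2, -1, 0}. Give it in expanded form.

L_1(z) = (z + 2)z / [(1)·(-1)]
       = (z^2 + 2z) / (-1)

L_1(z) = -z^2 - 2z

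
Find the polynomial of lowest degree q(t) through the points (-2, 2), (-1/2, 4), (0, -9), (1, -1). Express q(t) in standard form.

q(t) = (109/9)t^3 + (299/18)t^2 - (373/18)t - 9

Build the Lagrange basis polynomials:
L_0(t) = (t + 1/2)t(t - 1) / [-9] = -(1/9)t^3 + (1/18)t^2 + (1/18)t
L_1(t) = (t + 2)t(t - 1) / [9/8] = (8/9)t^3 + (8/9)t^2 - (16/9)t
L_2(t) = (t + 2)(t + 1/2)(t - 1) / [-1] = -t^3 - (3/2)t^2 + (3/2)t + 1
L_3(t) = (t + 2)(t + 1/2)t / [9/2] = (2/9)t^3 + (5/9)t^2 + (2/9)t
q(t) = 2·L_0 + 4·L_1 + (-9)·L_2 + (-1)·L_3
  2·L_0(t) = -(2/9)t^3 + (1/9)t^2 + (1/9)t
  4·L_1(t) = (32/9)t^3 + (32/9)t^2 - (64/9)t
  (-9)·L_2(t) = 9t^3 + (27/2)t^2 - (27/2)t - 9
  (-1)·L_3(t) = -(2/9)t^3 - (5/9)t^2 - (2/9)t
Adding term by term: (109/9)t^3 + (299/18)t^2 - (373/18)t - 9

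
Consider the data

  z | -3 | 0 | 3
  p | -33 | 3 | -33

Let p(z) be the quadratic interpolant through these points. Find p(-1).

Using Newton's divided-difference form:
p[-3,0] = (3 - (-33)) / (0 - (-3)) = 12
p[0,3] = (-33 - 3) / (3 - 0) = -12
p[-3,0,3] = (-12 - 12) / (3 - (-3)) = -4
p(-1) = -33 + 12·(2) + (-4)·(2)·(-1) = -1

-1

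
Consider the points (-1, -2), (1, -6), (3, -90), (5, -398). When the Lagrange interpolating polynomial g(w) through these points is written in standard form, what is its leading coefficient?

The leading coefficient equals the top divided difference g[-1,1,3,5].
g[-1,1] = (-6 - (-2)) / (1 - (-1)) = -2
g[1,3] = (-90 - (-6)) / (3 - 1) = -42
g[3,5] = (-398 - (-90)) / (5 - 3) = -154
g[-1,1,3] = (-42 - (-2)) / (3 - (-1)) = -10
g[1,3,5] = (-154 - (-42)) / (5 - 1) = -28
g[-1,1,3,5] = (-28 - (-10)) / (5 - (-1)) = -3

-3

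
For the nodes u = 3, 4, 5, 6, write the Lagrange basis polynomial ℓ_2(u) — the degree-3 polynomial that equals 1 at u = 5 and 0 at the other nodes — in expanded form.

ℓ_2(u) = (u - 3)(u - 4)(u - 6) / [(2)·(1)·(-1)]
       = (u^3 - 13u^2 + 54u - 72) / (-2)

ℓ_2(u) = -(1/2)u^3 + (13/2)u^2 - 27u + 36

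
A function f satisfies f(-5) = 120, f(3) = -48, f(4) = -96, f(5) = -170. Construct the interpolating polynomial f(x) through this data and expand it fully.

f(x) = -x^3 - x^2 - 4x

Newton's divided differences:
f[-5,3] = (-48 - 120) / (3 - (-5)) = -21
f[3,4] = (-96 - (-48)) / (4 - 3) = -48
f[4,5] = (-170 - (-96)) / (5 - 4) = -74
f[-5,3,4] = (-48 - (-21)) / (4 - (-5)) = -3
f[3,4,5] = (-74 - (-48)) / (5 - 3) = -13
f[-5,3,4,5] = (-13 - (-3)) / (5 - (-5)) = -1
f(x) = 120 + (-21)·(x + 5) + (-3)·(x + 5)(x - 3) + (-1)·(x + 5)(x - 3)(x - 4)
Expanding: f(x) = -x^3 - x^2 - 4x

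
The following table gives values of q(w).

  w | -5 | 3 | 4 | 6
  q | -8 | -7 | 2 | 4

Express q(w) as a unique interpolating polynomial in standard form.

L_0(w) = (w - 3)(w - 4)(w - 6) / [-792] = -(1/792)w^3 + (13/792)w^2 - (3/44)w + 1/11
L_1(w) = (w + 5)(w - 4)(w - 6) / [24] = (1/24)w^3 - (5/24)w^2 - (13/12)w + 5
L_2(w) = (w + 5)(w - 3)(w - 6) / [-18] = -(1/18)w^3 + (2/9)w^2 + (3/2)w - 5
L_3(w) = (w + 5)(w - 3)(w - 4) / [66] = (1/66)w^3 - (1/33)w^2 - (23/66)w + 10/11
q(w) = (-8)·L_0 + (-7)·L_1 + 2·L_2 + 4·L_3
  (-8)·L_0(w) = (1/99)w^3 - (13/99)w^2 + (6/11)w - 8/11
  (-7)·L_1(w) = -(7/24)w^3 + (35/24)w^2 + (91/12)w - 35
  2·L_2(w) = -(1/9)w^3 + (4/9)w^2 + 3w - 10
  4·L_3(w) = (2/33)w^3 - (4/33)w^2 - (46/33)w + 40/11
Adding term by term: -(263/792)w^3 + (1307/792)w^2 + (1285/132)w - 463/11

q(w) = -(263/792)w^3 + (1307/792)w^2 + (1285/132)w - 463/11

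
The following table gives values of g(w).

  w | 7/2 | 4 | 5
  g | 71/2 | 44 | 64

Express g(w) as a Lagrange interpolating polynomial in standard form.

g(w) = 2w^2 + 2w + 4

L_0(w) = (w - 4)(w - 5) / [3/4] = (4/3)w^2 - 12w + 80/3
L_1(w) = (w - 7/2)(w - 5) / [-1/2] = -2w^2 + 17w - 35
L_2(w) = (w - 7/2)(w - 4) / [3/2] = (2/3)w^2 - 5w + 28/3
g(w) = (71/2)·L_0 + 44·L_1 + 64·L_2
  (71/2)·L_0(w) = (142/3)w^2 - 426w + 2840/3
  44·L_1(w) = -88w^2 + 748w - 1540
  64·L_2(w) = (128/3)w^2 - 320w + 1792/3
Adding term by term: 2w^2 + 2w + 4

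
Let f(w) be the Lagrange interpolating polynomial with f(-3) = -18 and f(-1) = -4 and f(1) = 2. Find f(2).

2

L_0(2) = (3)·(1)/[(-2)·(-4)] = 3/8
L_1(2) = (5)·(1)/[(2)·(-2)] = -5/4
L_2(2) = (5)·(3)/[(4)·(2)] = 15/8
Sum: (-18)·(3/8) + (-4)·(-5/4) + 2·(15/8) = 2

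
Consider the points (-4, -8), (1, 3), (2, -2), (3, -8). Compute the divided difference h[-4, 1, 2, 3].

h[-4,1] = (3 - (-8)) / (1 - (-4)) = 11/5
h[1,2] = (-2 - 3) / (2 - 1) = -5
h[2,3] = (-8 - (-2)) / (3 - 2) = -6
h[-4,1,2] = (-5 - 11/5) / (2 - (-4)) = -6/5
h[1,2,3] = (-6 - (-5)) / (3 - 1) = -1/2
h[-4,1,2,3] = (-1/2 - (-6/5)) / (3 - (-4)) = 1/10

1/10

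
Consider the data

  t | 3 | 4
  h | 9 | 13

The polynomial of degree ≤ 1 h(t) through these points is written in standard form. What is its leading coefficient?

Build the Lagrange basis polynomials:
L_0(t) = (t - 4) / [-1] = -t + 4
L_1(t) = (t - 3) / [1] = t - 3
h(t) = 9·L_0 + 13·L_1
Only the coefficient of t is needed; take it from each L_i and combine:
9·(-1) + 13·(1) = 4

4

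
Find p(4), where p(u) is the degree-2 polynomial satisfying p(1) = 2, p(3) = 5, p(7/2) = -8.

L_0(4) = (1)·(1/2)/[(-2)·(-5/2)] = 1/10
L_1(4) = (3)·(1/2)/[(2)·(-1/2)] = -3/2
L_2(4) = (3)·(1)/[(5/2)·(1/2)] = 12/5
Sum: 2·(1/10) + 5·(-3/2) + (-8)·(12/5) = -53/2

-53/2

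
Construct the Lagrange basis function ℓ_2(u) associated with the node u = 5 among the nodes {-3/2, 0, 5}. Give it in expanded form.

ℓ_2(u) = (u + 3/2)u / [(13/2)·(5)]
       = (u^2 + (3/2)u) / (65/2)

ℓ_2(u) = (2/65)u^2 + (3/65)u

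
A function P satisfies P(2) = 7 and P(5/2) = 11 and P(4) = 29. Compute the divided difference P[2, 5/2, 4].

2

P[2,5/2] = (11 - 7) / (5/2 - 2) = 8
P[5/2,4] = (29 - 11) / (4 - 5/2) = 12
P[2,5/2,4] = (12 - 8) / (4 - 2) = 2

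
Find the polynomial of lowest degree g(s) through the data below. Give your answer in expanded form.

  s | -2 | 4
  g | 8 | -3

g(s) = -(11/6)s + 13/3

Build the Lagrange basis polynomials:
L_0(s) = (s - 4) / [-6] = -(1/6)s + 2/3
L_1(s) = (s + 2) / [6] = (1/6)s + 1/3
g(s) = 8·L_0 + (-3)·L_1
  8·L_0(s) = -(4/3)s + 16/3
  (-3)·L_1(s) = -(1/2)s - 1
Adding term by term: -(11/6)s + 13/3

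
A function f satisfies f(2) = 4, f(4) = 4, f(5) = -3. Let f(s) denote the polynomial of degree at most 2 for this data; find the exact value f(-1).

Evaluate each Lagrange basis at s = -1:
L_0(-1) = (-5)·(-6)/[(-2)·(-3)] = 5
L_1(-1) = (-3)·(-6)/[(2)·(-1)] = -9
L_2(-1) = (-3)·(-5)/[(3)·(1)] = 5
Sum: 4·(5) + 4·(-9) + (-3)·(5) = -31

-31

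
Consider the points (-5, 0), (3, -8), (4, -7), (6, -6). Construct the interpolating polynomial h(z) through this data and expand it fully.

L_0(z) = (z - 3)(z - 4)(z - 6) / [-792] = -(1/792)z^3 + (13/792)z^2 - (3/44)z + 1/11
L_1(z) = (z + 5)(z - 4)(z - 6) / [24] = (1/24)z^3 - (5/24)z^2 - (13/12)z + 5
L_2(z) = (z + 5)(z - 3)(z - 6) / [-18] = -(1/18)z^3 + (2/9)z^2 + (3/2)z - 5
L_3(z) = (z + 5)(z - 3)(z - 4) / [66] = (1/66)z^3 - (1/33)z^2 - (23/66)z + 10/11
h(z) = 0·L_0 + (-8)·L_1 + (-7)·L_2 + (-6)·L_3
  0·L_0(z) = 0
  (-8)·L_1(z) = -(1/3)z^3 + (5/3)z^2 + (26/3)z - 40
  (-7)·L_2(z) = (7/18)z^3 - (14/9)z^2 - (21/2)z + 35
  (-6)·L_3(z) = -(1/11)z^3 + (2/11)z^2 + (23/11)z - 60/11
Adding term by term: -(7/198)z^3 + (29/99)z^2 + (17/66)z - 115/11

h(z) = -(7/198)z^3 + (29/99)z^2 + (17/66)z - 115/11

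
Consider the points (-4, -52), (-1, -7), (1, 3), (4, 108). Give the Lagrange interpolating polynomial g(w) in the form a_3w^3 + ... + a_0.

L_0(w) = (w + 1)(w - 1)(w - 4) / [-120] = -(1/120)w^3 + (1/30)w^2 + (1/120)w - 1/30
L_1(w) = (w + 4)(w - 1)(w - 4) / [30] = (1/30)w^3 - (1/30)w^2 - (8/15)w + 8/15
L_2(w) = (w + 4)(w + 1)(w - 4) / [-30] = -(1/30)w^3 - (1/30)w^2 + (8/15)w + 8/15
L_3(w) = (w + 4)(w + 1)(w - 1) / [120] = (1/120)w^3 + (1/30)w^2 - (1/120)w - 1/30
g(w) = (-52)·L_0 + (-7)·L_1 + 3·L_2 + 108·L_3
  (-52)·L_0(w) = (13/30)w^3 - (26/15)w^2 - (13/30)w + 26/15
  (-7)·L_1(w) = -(7/30)w^3 + (7/30)w^2 + (56/15)w - 56/15
  3·L_2(w) = -(1/10)w^3 - (1/10)w^2 + (8/5)w + 8/5
  108·L_3(w) = (9/10)w^3 + (18/5)w^2 - (9/10)w - 18/5
Adding term by term: w^3 + 2w^2 + 4w - 4

g(w) = w^3 + 2w^2 + 4w - 4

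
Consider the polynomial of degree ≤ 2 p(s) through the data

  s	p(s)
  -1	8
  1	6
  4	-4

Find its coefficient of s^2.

-7/15

The leading coefficient equals the top divided difference p[-1,1,4].
p[-1,1] = (6 - 8) / (1 - (-1)) = -1
p[1,4] = (-4 - 6) / (4 - 1) = -10/3
p[-1,1,4] = (-10/3 - (-1)) / (4 - (-1)) = -7/15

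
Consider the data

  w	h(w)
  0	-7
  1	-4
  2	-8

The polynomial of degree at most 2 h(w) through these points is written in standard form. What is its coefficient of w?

L_0(w) = (w - 1)(w - 2) / [2] = (1/2)w^2 - (3/2)w + 1
L_1(w) = w(w - 2) / [-1] = -w^2 + 2w
L_2(w) = w(w - 1) / [2] = (1/2)w^2 - (1/2)w
h(w) = (-7)·L_0 + (-4)·L_1 + (-8)·L_2
Only the coefficient of w is needed; take it from each L_i and combine:
(-7)·(-3/2) + (-4)·(2) + (-8)·(-1/2) = 13/2

13/2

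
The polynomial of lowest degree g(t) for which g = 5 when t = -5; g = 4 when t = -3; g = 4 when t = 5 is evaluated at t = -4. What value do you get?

89/20

L_0(-4) = (-1)·(-9)/[(-2)·(-10)] = 9/20
L_1(-4) = (1)·(-9)/[(2)·(-8)] = 9/16
L_2(-4) = (1)·(-1)/[(10)·(8)] = -1/80
Sum: 5·(9/20) + 4·(9/16) + 4·(-1/80) = 89/20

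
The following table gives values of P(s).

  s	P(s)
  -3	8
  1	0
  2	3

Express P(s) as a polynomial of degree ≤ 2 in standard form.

Newton's divided differences:
P[-3,1] = (0 - 8) / (1 - (-3)) = -2
P[1,2] = (3 - 0) / (2 - 1) = 3
P[-3,1,2] = (3 - (-2)) / (2 - (-3)) = 1
P(s) = 8 + (-2)·(s + 3) + 1·(s + 3)(s - 1)
Expanding: P(s) = s^2 - 1

P(s) = s^2 - 1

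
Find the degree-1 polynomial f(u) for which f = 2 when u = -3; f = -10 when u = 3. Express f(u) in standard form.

Build the Lagrange basis polynomials:
L_0(u) = (u - 3) / [-6] = -(1/6)u + 1/2
L_1(u) = (u + 3) / [6] = (1/6)u + 1/2
f(u) = 2·L_0 + (-10)·L_1
  2·L_0(u) = -(1/3)u + 1
  (-10)·L_1(u) = -(5/3)u - 5
Adding term by term: -2u - 4

f(u) = -2u - 4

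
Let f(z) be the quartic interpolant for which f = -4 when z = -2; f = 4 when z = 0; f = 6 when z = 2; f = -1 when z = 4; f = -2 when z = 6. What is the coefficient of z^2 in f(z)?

-15/16

Build the Lagrange basis polynomials:
L_0(z) = z(z - 2)(z - 4)(z - 6) / [384] = (1/384)z^4 - (1/32)z^3 + (11/96)z^2 - (1/8)z
L_1(z) = (z + 2)(z - 2)(z - 4)(z - 6) / [-96] = -(1/96)z^4 + (5/48)z^3 - (5/24)z^2 - (5/12)z + 1
L_2(z) = (z + 2)z(z - 4)(z - 6) / [64] = (1/64)z^4 - (1/8)z^3 + (1/16)z^2 + (3/4)z
L_3(z) = (z + 2)z(z - 2)(z - 6) / [-96] = -(1/96)z^4 + (1/16)z^3 + (1/24)z^2 - (1/4)z
L_4(z) = (z + 2)z(z - 2)(z - 4) / [384] = (1/384)z^4 - (1/96)z^3 - (1/96)z^2 + (1/24)z
f(z) = (-4)·L_0 + 4·L_1 + 6·L_2 + (-1)·L_3 + (-2)·L_4
Only the coefficient of z^2 is needed; take it from each L_i and combine:
(-4)·(11/96) + 4·(-5/24) + 6·(1/16) + (-1)·(1/24) + (-2)·(-1/96) = -15/16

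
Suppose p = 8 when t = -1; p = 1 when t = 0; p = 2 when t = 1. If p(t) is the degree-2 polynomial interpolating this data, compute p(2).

11

Evaluate each Lagrange basis at t = 2:
L_0(2) = (2)·(1)/[(-1)·(-2)] = 1
L_1(2) = (3)·(1)/[(1)·(-1)] = -3
L_2(2) = (3)·(2)/[(2)·(1)] = 3
Sum: 8·(1) + 1·(-3) + 2·(3) = 11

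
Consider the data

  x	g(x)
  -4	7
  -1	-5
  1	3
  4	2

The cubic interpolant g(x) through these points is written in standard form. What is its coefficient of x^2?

11/30

Build the Lagrange basis polynomials:
L_0(x) = (x + 1)(x - 1)(x - 4) / [-120] = -(1/120)x^3 + (1/30)x^2 + (1/120)x - 1/30
L_1(x) = (x + 4)(x - 1)(x - 4) / [30] = (1/30)x^3 - (1/30)x^2 - (8/15)x + 8/15
L_2(x) = (x + 4)(x + 1)(x - 4) / [-30] = -(1/30)x^3 - (1/30)x^2 + (8/15)x + 8/15
L_3(x) = (x + 4)(x + 1)(x - 1) / [120] = (1/120)x^3 + (1/30)x^2 - (1/120)x - 1/30
g(x) = 7·L_0 + (-5)·L_1 + 3·L_2 + 2·L_3
Only the coefficient of x^2 is needed; take it from each L_i and combine:
7·(1/30) + (-5)·(-1/30) + 3·(-1/30) + 2·(1/30) = 11/30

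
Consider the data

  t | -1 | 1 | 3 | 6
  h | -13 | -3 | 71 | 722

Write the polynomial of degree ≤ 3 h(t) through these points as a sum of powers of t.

Newton's divided differences:
h[-1,1] = (-3 - (-13)) / (1 - (-1)) = 5
h[1,3] = (71 - (-3)) / (3 - 1) = 37
h[3,6] = (722 - 71) / (6 - 3) = 217
h[-1,1,3] = (37 - 5) / (3 - (-1)) = 8
h[1,3,6] = (217 - 37) / (6 - 1) = 36
h[-1,1,3,6] = (36 - 8) / (6 - (-1)) = 4
h(t) = -13 + 5·(t + 1) + 8·(t + 1)(t - 1) + 4·(t + 1)(t - 1)(t - 3)
Expanding: h(t) = 4t^3 - 4t^2 + t - 4

h(t) = 4t^3 - 4t^2 + t - 4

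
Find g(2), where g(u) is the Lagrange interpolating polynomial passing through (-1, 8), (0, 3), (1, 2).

5

L_0(2) = (2)·(1)/[(-1)·(-2)] = 1
L_1(2) = (3)·(1)/[(1)·(-1)] = -3
L_2(2) = (3)·(2)/[(2)·(1)] = 3
Sum: 8·(1) + 3·(-3) + 2·(3) = 5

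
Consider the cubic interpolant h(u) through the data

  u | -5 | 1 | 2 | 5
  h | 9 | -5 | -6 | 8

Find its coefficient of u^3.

103/840

The leading coefficient equals the top divided difference h[-5,1,2,5].
h[-5,1] = (-5 - 9) / (1 - (-5)) = -7/3
h[1,2] = (-6 - (-5)) / (2 - 1) = -1
h[2,5] = (8 - (-6)) / (5 - 2) = 14/3
h[-5,1,2] = (-1 - (-7/3)) / (2 - (-5)) = 4/21
h[1,2,5] = (14/3 - (-1)) / (5 - 1) = 17/12
h[-5,1,2,5] = (17/12 - 4/21) / (5 - (-5)) = 103/840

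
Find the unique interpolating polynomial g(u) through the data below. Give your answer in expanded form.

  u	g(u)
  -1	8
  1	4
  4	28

g(u) = 2u^2 - 2u + 4

L_0(u) = (u - 1)(u - 4) / [10] = (1/10)u^2 - (1/2)u + 2/5
L_1(u) = (u + 1)(u - 4) / [-6] = -(1/6)u^2 + (1/2)u + 2/3
L_2(u) = (u + 1)(u - 1) / [15] = (1/15)u^2 - 1/15
g(u) = 8·L_0 + 4·L_1 + 28·L_2
  8·L_0(u) = (4/5)u^2 - 4u + 16/5
  4·L_1(u) = -(2/3)u^2 + 2u + 8/3
  28·L_2(u) = (28/15)u^2 - 28/15
Adding term by term: 2u^2 - 2u + 4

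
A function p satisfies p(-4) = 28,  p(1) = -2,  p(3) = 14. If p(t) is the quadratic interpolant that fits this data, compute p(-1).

Evaluate each Lagrange basis at t = -1:
L_0(-1) = (-2)·(-4)/[(-5)·(-7)] = 8/35
L_1(-1) = (3)·(-4)/[(5)·(-2)] = 6/5
L_2(-1) = (3)·(-2)/[(7)·(2)] = -3/7
Sum: 28·(8/35) + (-2)·(6/5) + 14·(-3/7) = -2

-2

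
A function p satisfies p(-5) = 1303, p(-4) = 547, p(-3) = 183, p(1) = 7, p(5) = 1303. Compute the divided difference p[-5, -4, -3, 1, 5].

p[-5,-4] = (547 - 1303) / (-4 - (-5)) = -756
p[-4,-3] = (183 - 547) / (-3 - (-4)) = -364
p[-3,1] = (7 - 183) / (1 - (-3)) = -44
p[1,5] = (1303 - 7) / (5 - 1) = 324
p[-5,-4,-3] = (-364 - (-756)) / (-3 - (-5)) = 196
p[-4,-3,1] = (-44 - (-364)) / (1 - (-4)) = 64
p[-3,1,5] = (324 - (-44)) / (5 - (-3)) = 46
p[-5,-4,-3,1] = (64 - 196) / (1 - (-5)) = -22
p[-4,-3,1,5] = (46 - 64) / (5 - (-4)) = -2
p[-5,-4,-3,1,5] = (-2 - (-22)) / (5 - (-5)) = 2

2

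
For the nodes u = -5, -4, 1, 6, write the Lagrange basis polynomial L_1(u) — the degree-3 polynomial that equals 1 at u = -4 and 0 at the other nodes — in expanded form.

L_1(u) = (1/50)u^3 - (1/25)u^2 - (29/50)u + 3/5

L_1(u) = (u + 5)(u - 1)(u - 6) / [(1)·(-5)·(-10)]
       = (u^3 - 2u^2 - 29u + 30) / (50)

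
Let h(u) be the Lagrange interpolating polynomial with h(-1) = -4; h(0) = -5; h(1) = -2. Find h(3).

16

L_0(3) = (3)·(2)/[(-1)·(-2)] = 3
L_1(3) = (4)·(2)/[(1)·(-1)] = -8
L_2(3) = (4)·(3)/[(2)·(1)] = 6
Sum: (-4)·(3) + (-5)·(-8) + (-2)·(6) = 16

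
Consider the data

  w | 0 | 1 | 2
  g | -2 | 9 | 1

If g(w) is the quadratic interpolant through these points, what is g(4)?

-72

Evaluate each Lagrange basis at w = 4:
L_0(4) = (3)·(2)/[(-1)·(-2)] = 3
L_1(4) = (4)·(2)/[(1)·(-1)] = -8
L_2(4) = (4)·(3)/[(2)·(1)] = 6
Sum: (-2)·(3) + 9·(-8) + 1·(6) = -72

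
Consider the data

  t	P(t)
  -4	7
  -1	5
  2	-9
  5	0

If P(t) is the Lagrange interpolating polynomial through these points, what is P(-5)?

-85/81

L_0(-5) = (-4)·(-7)·(-10)/[(-3)·(-6)·(-9)] = 140/81
L_1(-5) = (-1)·(-7)·(-10)/[(3)·(-3)·(-6)] = -35/27
L_2(-5) = (-1)·(-4)·(-10)/[(6)·(3)·(-3)] = 20/27
L_3(-5) = (-1)·(-4)·(-7)/[(9)·(6)·(3)] = -14/81
Sum: 7·(140/81) + 5·(-35/27) + (-9)·(20/27) + 0 = -85/81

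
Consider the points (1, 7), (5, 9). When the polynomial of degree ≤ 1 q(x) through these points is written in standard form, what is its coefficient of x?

Build the Lagrange basis polynomials:
L_0(x) = (x - 5) / [-4] = -(1/4)x + 5/4
L_1(x) = (x - 1) / [4] = (1/4)x - 1/4
q(x) = 7·L_0 + 9·L_1
Only the coefficient of x is needed; take it from each L_i and combine:
7·(-1/4) + 9·(1/4) = 1/2

1/2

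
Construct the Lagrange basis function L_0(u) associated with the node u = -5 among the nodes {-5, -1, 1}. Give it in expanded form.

L_0(u) = (1/24)u^2 - 1/24

L_0(u) = (u + 1)(u - 1) / [(-4)·(-6)]
       = (u^2 - 1) / (24)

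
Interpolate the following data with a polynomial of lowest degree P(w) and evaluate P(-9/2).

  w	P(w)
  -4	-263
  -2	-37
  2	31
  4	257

-372

Evaluate each Lagrange basis at w = -9/2:
L_0(-9/2) = (-5/2)·(-13/2)·(-17/2)/[(-2)·(-6)·(-8)] = 1105/768
L_1(-9/2) = (-1/2)·(-13/2)·(-17/2)/[(2)·(-4)·(-6)] = -221/384
L_2(-9/2) = (-1/2)·(-5/2)·(-17/2)/[(6)·(4)·(-2)] = 85/384
L_3(-9/2) = (-1/2)·(-5/2)·(-13/2)/[(8)·(6)·(2)] = -65/768
Sum: (-263)·(1105/768) + (-37)·(-221/384) + 31·(85/384) + 257·(-65/768) = -372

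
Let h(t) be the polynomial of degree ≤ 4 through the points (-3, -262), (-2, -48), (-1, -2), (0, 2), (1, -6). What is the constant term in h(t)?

Build the Lagrange basis polynomials:
L_0(t) = (t + 2)(t + 1)t(t - 1) / [24] = (1/24)t^4 + (1/12)t^3 - (1/24)t^2 - (1/12)t
L_1(t) = (t + 3)(t + 1)t(t - 1) / [-6] = -(1/6)t^4 - (1/2)t^3 + (1/6)t^2 + (1/2)t
L_2(t) = (t + 3)(t + 2)t(t - 1) / [4] = (1/4)t^4 + t^3 + (1/4)t^2 - (3/2)t
L_3(t) = (t + 3)(t + 2)(t + 1)(t - 1) / [-6] = -(1/6)t^4 - (5/6)t^3 - (5/6)t^2 + (5/6)t + 1
L_4(t) = (t + 3)(t + 2)(t + 1)t / [24] = (1/24)t^4 + (1/4)t^3 + (11/24)t^2 + (1/4)t
h(t) = (-262)·L_0 + (-48)·L_1 + (-2)·L_2 + 2·L_3 + (-6)·L_4
Only the constant term is needed; take it from each L_i and combine:
(-262)·(0) + (-48)·(0) + (-2)·(0) + 2·(1) + (-6)·(0) = 2

2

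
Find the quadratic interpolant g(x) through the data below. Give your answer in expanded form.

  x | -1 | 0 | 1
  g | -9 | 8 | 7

g(x) = -9x^2 + 8x + 8

Newton's divided differences:
g[-1,0] = (8 - (-9)) / (0 - (-1)) = 17
g[0,1] = (7 - 8) / (1 - 0) = -1
g[-1,0,1] = (-1 - 17) / (1 - (-1)) = -9
g(x) = -9 + 17·(x + 1) + (-9)·(x + 1)x
Expanding: g(x) = -9x^2 + 8x + 8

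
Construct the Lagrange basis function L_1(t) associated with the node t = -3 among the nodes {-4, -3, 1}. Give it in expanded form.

L_1(t) = -(1/4)t^2 - (3/4)t + 1

L_1(t) = (t + 4)(t - 1) / [(1)·(-4)]
       = (t^2 + 3t - 4) / (-4)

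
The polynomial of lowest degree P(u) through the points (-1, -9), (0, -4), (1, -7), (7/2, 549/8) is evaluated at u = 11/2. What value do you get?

2905/8

Using Newton's divided-difference form:
P[-1,0] = (-4 - (-9)) / (0 - (-1)) = 5
P[0,1] = (-7 - (-4)) / (1 - 0) = -3
P[1,7/2] = (549/8 - (-7)) / (7/2 - 1) = 121/4
P[-1,0,1] = (-3 - 5) / (1 - (-1)) = -4
P[0,1,7/2] = (121/4 - (-3)) / (7/2 - 0) = 19/2
P[-1,0,1,7/2] = (19/2 - (-4)) / (7/2 - (-1)) = 3
P(11/2) = -9 + 5·(13/2) + (-4)·(13/2)·(11/2) + 3·(13/2)·(11/2)·(9/2) = 2905/8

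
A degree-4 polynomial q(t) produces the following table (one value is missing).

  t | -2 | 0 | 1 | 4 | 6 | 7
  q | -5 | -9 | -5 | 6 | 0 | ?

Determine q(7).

The 5 known values determine q uniquely (degree ≤ 4).
Evaluate each Lagrange basis at t = 7:
L_0(7) = (7)·(6)·(3)·(1)/[(-2)·(-3)·(-6)·(-8)] = 7/16
L_1(7) = (9)·(6)·(3)·(1)/[(2)·(-1)·(-4)·(-6)] = -27/8
L_2(7) = (9)·(7)·(3)·(1)/[(3)·(1)·(-3)·(-5)] = 21/5
L_3(7) = (9)·(7)·(6)·(1)/[(6)·(4)·(3)·(-2)] = -21/8
L_4(7) = (9)·(7)·(6)·(3)/[(8)·(6)·(5)·(2)] = 189/80
Sum: (-5)·(7/16) + (-9)·(-27/8) + (-5)·(21/5) + 6·(-21/8) + 0 = -137/16

-137/16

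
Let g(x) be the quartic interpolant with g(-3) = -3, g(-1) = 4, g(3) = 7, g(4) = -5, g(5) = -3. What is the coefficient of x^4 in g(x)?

Build the Lagrange basis polynomials:
L_0(x) = (x + 1)(x - 3)(x - 4)(x - 5) / [672] = (1/672)x^4 - (11/672)x^3 + (5/96)x^2 - (13/672)x - 5/56
L_1(x) = (x + 3)(x - 3)(x - 4)(x - 5) / [-240] = -(1/240)x^4 + (3/80)x^3 - (11/240)x^2 - (27/80)x + 3/4
L_2(x) = (x + 3)(x + 1)(x - 4)(x - 5) / [48] = (1/48)x^4 - (5/48)x^3 - (13/48)x^2 + (53/48)x + 5/4
L_3(x) = (x + 3)(x + 1)(x - 3)(x - 5) / [-35] = -(1/35)x^4 + (4/35)x^3 + (2/5)x^2 - (36/35)x - 9/7
L_4(x) = (x + 3)(x + 1)(x - 3)(x - 4) / [96] = (1/96)x^4 - (1/32)x^3 - (13/96)x^2 + (9/32)x + 3/8
g(x) = (-3)·L_0 + 4·L_1 + 7·L_2 + (-5)·L_3 + (-3)·L_4
Only the coefficient of x^4 is needed; take it from each L_i and combine:
(-3)·(1/672) + 4·(-1/240) + 7·(1/48) + (-5)·(-1/35) + (-3)·(1/96) = 397/1680

397/1680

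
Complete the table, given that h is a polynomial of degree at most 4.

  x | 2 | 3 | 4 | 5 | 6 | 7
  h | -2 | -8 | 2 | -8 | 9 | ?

183

The 5 known values determine h uniquely (degree ≤ 4).
L_0(7) = (4)·(3)·(2)·(1)/[(-1)·(-2)·(-3)·(-4)] = 1
L_1(7) = (5)·(3)·(2)·(1)/[(1)·(-1)·(-2)·(-3)] = -5
L_2(7) = (5)·(4)·(2)·(1)/[(2)·(1)·(-1)·(-2)] = 10
L_3(7) = (5)·(4)·(3)·(1)/[(3)·(2)·(1)·(-1)] = -10
L_4(7) = (5)·(4)·(3)·(2)/[(4)·(3)·(2)·(1)] = 5
Sum: (-2)·(1) + (-8)·(-5) + 2·(10) + (-8)·(-10) + 9·(5) = 183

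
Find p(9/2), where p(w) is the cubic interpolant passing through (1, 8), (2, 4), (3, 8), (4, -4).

-47/2

Using Newton's divided-difference form:
p[1,2] = (4 - 8) / (2 - 1) = -4
p[2,3] = (8 - 4) / (3 - 2) = 4
p[3,4] = (-4 - 8) / (4 - 3) = -12
p[1,2,3] = (4 - (-4)) / (3 - 1) = 4
p[2,3,4] = (-12 - 4) / (4 - 2) = -8
p[1,2,3,4] = (-8 - 4) / (4 - 1) = -4
p(9/2) = 8 + (-4)·(7/2) + 4·(7/2)·(5/2) + (-4)·(7/2)·(5/2)·(3/2) = -47/2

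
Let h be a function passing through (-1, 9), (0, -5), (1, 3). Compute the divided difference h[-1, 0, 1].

11

h[-1,0] = (-5 - 9) / (0 - (-1)) = -14
h[0,1] = (3 - (-5)) / (1 - 0) = 8
h[-1,0,1] = (8 - (-14)) / (1 - (-1)) = 11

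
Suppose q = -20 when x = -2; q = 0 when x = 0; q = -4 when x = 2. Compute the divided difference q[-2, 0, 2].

-3

q[-2,0] = (0 - (-20)) / (0 - (-2)) = 10
q[0,2] = (-4 - 0) / (2 - 0) = -2
q[-2,0,2] = (-2 - 10) / (2 - (-2)) = -3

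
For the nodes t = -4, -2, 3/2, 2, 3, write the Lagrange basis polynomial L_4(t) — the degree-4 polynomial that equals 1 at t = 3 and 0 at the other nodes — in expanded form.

L_4(t) = (t + 4)(t + 2)(t - 3/2)(t - 2) / [(7)·(5)·(3/2)·(1)]
       = (t^4 + (5/2)t^3 - 10t^2 - 10t + 24) / (105/2)

L_4(t) = (2/105)t^4 + (1/21)t^3 - (4/21)t^2 - (4/21)t + 16/35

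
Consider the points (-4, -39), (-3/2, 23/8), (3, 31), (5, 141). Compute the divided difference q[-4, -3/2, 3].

q[-4,-3/2] = (23/8 - (-39)) / (-3/2 - (-4)) = 67/4
q[-3/2,3] = (31 - 23/8) / (3 - (-3/2)) = 25/4
q[-4,-3/2,3] = (25/4 - 67/4) / (3 - (-4)) = -3/2

-3/2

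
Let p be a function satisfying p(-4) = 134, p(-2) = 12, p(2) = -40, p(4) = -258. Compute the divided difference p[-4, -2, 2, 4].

-3

p[-4,-2] = (12 - 134) / (-2 - (-4)) = -61
p[-2,2] = (-40 - 12) / (2 - (-2)) = -13
p[2,4] = (-258 - (-40)) / (4 - 2) = -109
p[-4,-2,2] = (-13 - (-61)) / (2 - (-4)) = 8
p[-2,2,4] = (-109 - (-13)) / (4 - (-2)) = -16
p[-4,-2,2,4] = (-16 - 8) / (4 - (-4)) = -3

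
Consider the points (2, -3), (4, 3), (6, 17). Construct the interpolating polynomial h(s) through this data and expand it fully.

h(s) = s^2 - 3s - 1

Newton's divided differences:
h[2,4] = (3 - (-3)) / (4 - 2) = 3
h[4,6] = (17 - 3) / (6 - 4) = 7
h[2,4,6] = (7 - 3) / (6 - 2) = 1
h(s) = -3 + 3·(s - 2) + 1·(s - 2)(s - 4)
Expanding: h(s) = s^2 - 3s - 1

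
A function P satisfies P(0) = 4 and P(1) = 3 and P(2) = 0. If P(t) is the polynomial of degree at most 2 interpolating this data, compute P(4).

Using Newton's divided-difference form:
P[0,1] = (3 - 4) / (1 - 0) = -1
P[1,2] = (0 - 3) / (2 - 1) = -3
P[0,1,2] = (-3 - (-1)) / (2 - 0) = -1
P(4) = 4 + (-1)·(4) + (-1)·(4)·(3) = -12

-12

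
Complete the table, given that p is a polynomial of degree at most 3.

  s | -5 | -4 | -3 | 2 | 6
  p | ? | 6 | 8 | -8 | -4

The 4 known values determine p uniquely (degree ≤ 3).
L_0(-5) = (-2)·(-7)·(-11)/[(-1)·(-6)·(-10)] = 77/30
L_1(-5) = (-1)·(-7)·(-11)/[(1)·(-5)·(-9)] = -77/45
L_2(-5) = (-1)·(-2)·(-11)/[(6)·(5)·(-4)] = 11/60
L_3(-5) = (-1)·(-2)·(-7)/[(10)·(9)·(4)] = -7/180
Sum: 6·(77/30) + 8·(-77/45) + (-8)·(11/60) + (-4)·(-7/180) = 2/5

2/5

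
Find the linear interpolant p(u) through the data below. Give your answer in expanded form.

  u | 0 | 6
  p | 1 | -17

p(u) = -3u + 1

Build the Lagrange basis polynomials:
L_0(u) = (u - 6) / [-6] = -(1/6)u + 1
L_1(u) = u / [6] = (1/6)u
p(u) = 1·L_0 + (-17)·L_1
  1·L_0(u) = -(1/6)u + 1
  (-17)·L_1(u) = -(17/6)u
Adding term by term: -3u + 1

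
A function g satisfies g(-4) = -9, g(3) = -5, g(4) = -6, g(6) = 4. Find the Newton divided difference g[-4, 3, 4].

-11/56

g[-4,3] = (-5 - (-9)) / (3 - (-4)) = 4/7
g[3,4] = (-6 - (-5)) / (4 - 3) = -1
g[-4,3,4] = (-1 - 4/7) / (4 - (-4)) = -11/56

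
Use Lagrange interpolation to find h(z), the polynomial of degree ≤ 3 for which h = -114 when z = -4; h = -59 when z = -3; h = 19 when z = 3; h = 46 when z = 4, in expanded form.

h(z) = z^3 - 2z^2 + 4z - 2

Build the Lagrange basis polynomials:
L_0(z) = (z + 3)(z - 3)(z - 4) / [-56] = -(1/56)z^3 + (1/14)z^2 + (9/56)z - 9/14
L_1(z) = (z + 4)(z - 3)(z - 4) / [42] = (1/42)z^3 - (1/14)z^2 - (8/21)z + 8/7
L_2(z) = (z + 4)(z + 3)(z - 4) / [-42] = -(1/42)z^3 - (1/14)z^2 + (8/21)z + 8/7
L_3(z) = (z + 4)(z + 3)(z - 3) / [56] = (1/56)z^3 + (1/14)z^2 - (9/56)z - 9/14
h(z) = (-114)·L_0 + (-59)·L_1 + 19·L_2 + 46·L_3
  (-114)·L_0(z) = (57/28)z^3 - (57/7)z^2 - (513/28)z + 513/7
  (-59)·L_1(z) = -(59/42)z^3 + (59/14)z^2 + (472/21)z - 472/7
  19·L_2(z) = -(19/42)z^3 - (19/14)z^2 + (152/21)z + 152/7
  46·L_3(z) = (23/28)z^3 + (23/7)z^2 - (207/28)z - 207/7
Adding term by term: z^3 - 2z^2 + 4z - 2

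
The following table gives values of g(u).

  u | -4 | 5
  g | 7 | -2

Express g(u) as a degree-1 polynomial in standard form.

g(u) = -u + 3

L_0(u) = (u - 5) / [-9] = -(1/9)u + 5/9
L_1(u) = (u + 4) / [9] = (1/9)u + 4/9
g(u) = 7·L_0 + (-2)·L_1
  7·L_0(u) = -(7/9)u + 35/9
  (-2)·L_1(u) = -(2/9)u - 8/9
Adding term by term: -u + 3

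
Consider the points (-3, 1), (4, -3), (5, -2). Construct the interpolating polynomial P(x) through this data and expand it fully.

P(x) = (11/56)x^2 - (43/56)x - 43/14

Build the Lagrange basis polynomials:
L_0(x) = (x - 4)(x - 5) / [56] = (1/56)x^2 - (9/56)x + 5/14
L_1(x) = (x + 3)(x - 5) / [-7] = -(1/7)x^2 + (2/7)x + 15/7
L_2(x) = (x + 3)(x - 4) / [8] = (1/8)x^2 - (1/8)x - 3/2
P(x) = 1·L_0 + (-3)·L_1 + (-2)·L_2
  1·L_0(x) = (1/56)x^2 - (9/56)x + 5/14
  (-3)·L_1(x) = (3/7)x^2 - (6/7)x - 45/7
  (-2)·L_2(x) = -(1/4)x^2 + (1/4)x + 3
Adding term by term: (11/56)x^2 - (43/56)x - 43/14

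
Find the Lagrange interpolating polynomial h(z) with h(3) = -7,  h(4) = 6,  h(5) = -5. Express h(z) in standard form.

Build the Lagrange basis polynomials:
L_0(z) = (z - 4)(z - 5) / [2] = (1/2)z^2 - (9/2)z + 10
L_1(z) = (z - 3)(z - 5) / [-1] = -z^2 + 8z - 15
L_2(z) = (z - 3)(z - 4) / [2] = (1/2)z^2 - (7/2)z + 6
h(z) = (-7)·L_0 + 6·L_1 + (-5)·L_2
  (-7)·L_0(z) = -(7/2)z^2 + (63/2)z - 70
  6·L_1(z) = -6z^2 + 48z - 90
  (-5)·L_2(z) = -(5/2)z^2 + (35/2)z - 30
Adding term by term: -12z^2 + 97z - 190

h(z) = -12z^2 + 97z - 190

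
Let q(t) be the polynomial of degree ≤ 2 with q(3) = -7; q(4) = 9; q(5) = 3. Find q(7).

Using Newton's divided-difference form:
q[3,4] = (9 - (-7)) / (4 - 3) = 16
q[4,5] = (3 - 9) / (5 - 4) = -6
q[3,4,5] = (-6 - 16) / (5 - 3) = -11
q(7) = -7 + 16·(4) + (-11)·(4)·(3) = -75

-75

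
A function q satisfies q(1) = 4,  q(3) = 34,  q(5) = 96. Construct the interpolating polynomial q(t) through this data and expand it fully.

q(t) = 4t^2 - t + 1

L_0(t) = (t - 3)(t - 5) / [8] = (1/8)t^2 - t + 15/8
L_1(t) = (t - 1)(t - 5) / [-4] = -(1/4)t^2 + (3/2)t - 5/4
L_2(t) = (t - 1)(t - 3) / [8] = (1/8)t^2 - (1/2)t + 3/8
q(t) = 4·L_0 + 34·L_1 + 96·L_2
  4·L_0(t) = (1/2)t^2 - 4t + 15/2
  34·L_1(t) = -(17/2)t^2 + 51t - 85/2
  96·L_2(t) = 12t^2 - 48t + 36
Adding term by term: 4t^2 - t + 1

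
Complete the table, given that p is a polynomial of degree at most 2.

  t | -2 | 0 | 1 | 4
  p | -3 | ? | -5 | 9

-55/9

The 3 known values determine p uniquely (degree ≤ 2).
Evaluate each Lagrange basis at t = 0:
L_0(0) = (-1)·(-4)/[(-3)·(-6)] = 2/9
L_1(0) = (2)·(-4)/[(3)·(-3)] = 8/9
L_2(0) = (2)·(-1)/[(6)·(3)] = -1/9
Sum: (-3)·(2/9) + (-5)·(8/9) + 9·(-1/9) = -55/9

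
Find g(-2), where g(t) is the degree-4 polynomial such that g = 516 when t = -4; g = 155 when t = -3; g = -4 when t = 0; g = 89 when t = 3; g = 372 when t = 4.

Evaluate each Lagrange basis at t = -2:
L_0(-2) = (1)·(-2)·(-5)·(-6)/[(-1)·(-4)·(-7)·(-8)] = -15/56
L_1(-2) = (2)·(-2)·(-5)·(-6)/[(1)·(-3)·(-6)·(-7)] = 20/21
L_2(-2) = (2)·(1)·(-5)·(-6)/[(4)·(3)·(-3)·(-4)] = 5/12
L_3(-2) = (2)·(1)·(-2)·(-6)/[(7)·(6)·(3)·(-1)] = -4/21
L_4(-2) = (2)·(1)·(-2)·(-5)/[(8)·(7)·(4)·(1)] = 5/56
Sum: 516·(-15/56) + 155·(20/21) + (-4)·(5/12) + 89·(-4/21) + 372·(5/56) = 24

24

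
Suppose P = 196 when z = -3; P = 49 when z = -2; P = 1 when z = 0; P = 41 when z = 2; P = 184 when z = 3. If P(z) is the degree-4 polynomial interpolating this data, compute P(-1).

8

L_0(-1) = (1)·(-1)·(-3)·(-4)/[(-1)·(-3)·(-5)·(-6)] = -2/15
L_1(-1) = (2)·(-1)·(-3)·(-4)/[(1)·(-2)·(-4)·(-5)] = 3/5
L_2(-1) = (2)·(1)·(-3)·(-4)/[(3)·(2)·(-2)·(-3)] = 2/3
L_3(-1) = (2)·(1)·(-1)·(-4)/[(5)·(4)·(2)·(-1)] = -1/5
L_4(-1) = (2)·(1)·(-1)·(-3)/[(6)·(5)·(3)·(1)] = 1/15
Sum: 196·(-2/15) + 49·(3/5) + 1·(2/3) + 41·(-1/5) + 184·(1/15) = 8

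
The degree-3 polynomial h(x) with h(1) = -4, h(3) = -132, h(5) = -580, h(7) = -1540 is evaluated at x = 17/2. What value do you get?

-5423/2

Evaluate each Lagrange basis at x = 17/2:
L_0(17/2) = (11/2)·(7/2)·(3/2)/[(-2)·(-4)·(-6)] = -77/128
L_1(17/2) = (15/2)·(7/2)·(3/2)/[(2)·(-2)·(-4)] = 315/128
L_2(17/2) = (15/2)·(11/2)·(3/2)/[(4)·(2)·(-2)] = -495/128
L_3(17/2) = (15/2)·(11/2)·(7/2)/[(6)·(4)·(2)] = 385/128
Sum: (-4)·(-77/128) + (-132)·(315/128) + (-580)·(-495/128) + (-1540)·(385/128) = -5423/2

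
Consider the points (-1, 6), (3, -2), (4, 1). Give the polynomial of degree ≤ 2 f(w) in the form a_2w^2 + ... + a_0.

f(w) = w^2 - 4w + 1

Newton's divided differences:
f[-1,3] = (-2 - 6) / (3 - (-1)) = -2
f[3,4] = (1 - (-2)) / (4 - 3) = 3
f[-1,3,4] = (3 - (-2)) / (4 - (-1)) = 1
f(w) = 6 + (-2)·(w + 1) + 1·(w + 1)(w - 3)
Expanding: f(w) = w^2 - 4w + 1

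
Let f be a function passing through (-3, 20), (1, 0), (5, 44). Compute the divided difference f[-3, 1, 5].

2

f[-3,1] = (0 - 20) / (1 - (-3)) = -5
f[1,5] = (44 - 0) / (5 - 1) = 11
f[-3,1,5] = (11 - (-5)) / (5 - (-3)) = 2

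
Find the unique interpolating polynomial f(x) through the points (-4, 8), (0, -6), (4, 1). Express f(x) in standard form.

f(x) = (21/32)x^2 - (7/8)x - 6

Newton's divided differences:
f[-4,0] = (-6 - 8) / (0 - (-4)) = -7/2
f[0,4] = (1 - (-6)) / (4 - 0) = 7/4
f[-4,0,4] = (7/4 - (-7/2)) / (4 - (-4)) = 21/32
f(x) = 8 + (-7/2)·(x + 4) + (21/32)·(x + 4)x
Expanding: f(x) = (21/32)x^2 - (7/8)x - 6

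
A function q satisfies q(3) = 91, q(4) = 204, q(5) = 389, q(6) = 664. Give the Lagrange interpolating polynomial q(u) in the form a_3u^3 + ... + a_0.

L_0(u) = (u - 4)(u - 5)(u - 6) / [-6] = -(1/6)u^3 + (5/2)u^2 - (37/3)u + 20
L_1(u) = (u - 3)(u - 5)(u - 6) / [2] = (1/2)u^3 - 7u^2 + (63/2)u - 45
L_2(u) = (u - 3)(u - 4)(u - 6) / [-2] = -(1/2)u^3 + (13/2)u^2 - 27u + 36
L_3(u) = (u - 3)(u - 4)(u - 5) / [6] = (1/6)u^3 - 2u^2 + (47/6)u - 10
q(u) = 91·L_0 + 204·L_1 + 389·L_2 + 664·L_3
  91·L_0(u) = -(91/6)u^3 + (455/2)u^2 - (3367/3)u + 1820
  204·L_1(u) = 102u^3 - 1428u^2 + 6426u - 9180
  389·L_2(u) = -(389/2)u^3 + (5057/2)u^2 - 10503u + 14004
  664·L_3(u) = (332/3)u^3 - 1328u^2 + (15604/3)u - 6640
Adding term by term: 3u^3 + 2u + 4

q(u) = 3u^3 + 2u + 4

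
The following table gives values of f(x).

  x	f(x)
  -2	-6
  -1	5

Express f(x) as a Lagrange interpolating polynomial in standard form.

f(x) = 11x + 16

Build the Lagrange basis polynomials:
L_0(x) = (x + 1) / [-1] = -x - 1
L_1(x) = (x + 2) / [1] = x + 2
f(x) = (-6)·L_0 + 5·L_1
  (-6)·L_0(x) = 6x + 6
  5·L_1(x) = 5x + 10
Adding term by term: 11x + 16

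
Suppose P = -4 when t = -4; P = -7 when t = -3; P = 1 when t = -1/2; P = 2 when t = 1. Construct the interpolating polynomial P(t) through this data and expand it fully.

P(t) = -(101/210)t^3 - (257/140)t^2 + (817/420)t + 83/35

Build the Lagrange basis polynomials:
L_0(t) = (t + 3)(t + 1/2)(t - 1) / [-35/2] = -(2/35)t^3 - (1/7)t^2 + (4/35)t + 3/35
L_1(t) = (t + 4)(t + 1/2)(t - 1) / [10] = (1/10)t^3 + (7/20)t^2 - (1/4)t - 1/5
L_2(t) = (t + 4)(t + 3)(t - 1) / [-105/8] = -(8/105)t^3 - (16/35)t^2 - (8/21)t + 32/35
L_3(t) = (t + 4)(t + 3)(t + 1/2) / [30] = (1/30)t^3 + (1/4)t^2 + (31/60)t + 1/5
P(t) = (-4)·L_0 + (-7)·L_1 + 1·L_2 + 2·L_3
  (-4)·L_0(t) = (8/35)t^3 + (4/7)t^2 - (16/35)t - 12/35
  (-7)·L_1(t) = -(7/10)t^3 - (49/20)t^2 + (7/4)t + 7/5
  1·L_2(t) = -(8/105)t^3 - (16/35)t^2 - (8/21)t + 32/35
  2·L_3(t) = (1/15)t^3 + (1/2)t^2 + (31/30)t + 2/5
Adding term by term: -(101/210)t^3 - (257/140)t^2 + (817/420)t + 83/35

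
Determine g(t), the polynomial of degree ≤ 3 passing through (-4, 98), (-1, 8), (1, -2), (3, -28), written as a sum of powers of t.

L_0(t) = (t + 1)(t - 1)(t - 3) / [-105] = -(1/105)t^3 + (1/35)t^2 + (1/105)t - 1/35
L_1(t) = (t + 4)(t - 1)(t - 3) / [24] = (1/24)t^3 - (13/24)t + 1/2
L_2(t) = (t + 4)(t + 1)(t - 3) / [-20] = -(1/20)t^3 - (1/10)t^2 + (11/20)t + 3/5
L_3(t) = (t + 4)(t + 1)(t - 1) / [56] = (1/56)t^3 + (1/14)t^2 - (1/56)t - 1/14
g(t) = 98·L_0 + 8·L_1 + (-2)·L_2 + (-28)·L_3
  98·L_0(t) = -(14/15)t^3 + (14/5)t^2 + (14/15)t - 14/5
  8·L_1(t) = (1/3)t^3 - (13/3)t + 4
  (-2)·L_2(t) = (1/10)t^3 + (1/5)t^2 - (11/10)t - 6/5
  (-28)·L_3(t) = -(1/2)t^3 - 2t^2 + (1/2)t + 2
Adding term by term: -t^3 + t^2 - 4t + 2

g(t) = -t^3 + t^2 - 4t + 2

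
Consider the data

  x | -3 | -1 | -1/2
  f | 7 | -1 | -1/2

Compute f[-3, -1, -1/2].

2

f[-3,-1] = (-1 - 7) / (-1 - (-3)) = -4
f[-1,-1/2] = (-1/2 - (-1)) / (-1/2 - (-1)) = 1
f[-3,-1,-1/2] = (1 - (-4)) / (-1/2 - (-3)) = 2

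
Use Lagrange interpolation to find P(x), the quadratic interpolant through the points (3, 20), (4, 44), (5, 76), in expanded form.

L_0(x) = (x - 4)(x - 5) / [2] = (1/2)x^2 - (9/2)x + 10
L_1(x) = (x - 3)(x - 5) / [-1] = -x^2 + 8x - 15
L_2(x) = (x - 3)(x - 4) / [2] = (1/2)x^2 - (7/2)x + 6
P(x) = 20·L_0 + 44·L_1 + 76·L_2
  20·L_0(x) = 10x^2 - 90x + 200
  44·L_1(x) = -44x^2 + 352x - 660
  76·L_2(x) = 38x^2 - 266x + 456
Adding term by term: 4x^2 - 4x - 4

P(x) = 4x^2 - 4x - 4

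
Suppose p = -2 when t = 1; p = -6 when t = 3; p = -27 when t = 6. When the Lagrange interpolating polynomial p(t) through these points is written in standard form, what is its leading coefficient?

The leading coefficient equals the top divided difference p[1,3,6].
p[1,3] = (-6 - (-2)) / (3 - 1) = -2
p[3,6] = (-27 - (-6)) / (6 - 3) = -7
p[1,3,6] = (-7 - (-2)) / (6 - 1) = -1

-1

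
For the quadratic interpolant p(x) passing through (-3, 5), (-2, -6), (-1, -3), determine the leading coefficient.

Build the Lagrange basis polynomials:
L_0(x) = (x + 2)(x + 1) / [2] = (1/2)x^2 + (3/2)x + 1
L_1(x) = (x + 3)(x + 1) / [-1] = -x^2 - 4x - 3
L_2(x) = (x + 3)(x + 2) / [2] = (1/2)x^2 + (5/2)x + 3
p(x) = 5·L_0 + (-6)·L_1 + (-3)·L_2
Only the coefficient of x^2 is needed; take it from each L_i and combine:
5·(1/2) + (-6)·(-1) + (-3)·(1/2) = 7

7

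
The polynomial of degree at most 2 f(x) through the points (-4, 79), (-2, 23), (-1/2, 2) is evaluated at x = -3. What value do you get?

47

L_0(-3) = (-1)·(-5/2)/[(-2)·(-7/2)] = 5/14
L_1(-3) = (1)·(-5/2)/[(2)·(-3/2)] = 5/6
L_2(-3) = (1)·(-1)/[(7/2)·(3/2)] = -4/21
Sum: 79·(5/14) + 23·(5/6) + 2·(-4/21) = 47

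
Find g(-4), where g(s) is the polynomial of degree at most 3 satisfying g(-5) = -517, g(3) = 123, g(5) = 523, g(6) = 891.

-269

Using Newton's divided-difference form:
g[-5,3] = (123 - (-517)) / (3 - (-5)) = 80
g[3,5] = (523 - 123) / (5 - 3) = 200
g[5,6] = (891 - 523) / (6 - 5) = 368
g[-5,3,5] = (200 - 80) / (5 - (-5)) = 12
g[3,5,6] = (368 - 200) / (6 - 3) = 56
g[-5,3,5,6] = (56 - 12) / (6 - (-5)) = 4
g(-4) = -517 + 80·(1) + 12·(1)·(-7) + 4·(1)·(-7)·(-9) = -269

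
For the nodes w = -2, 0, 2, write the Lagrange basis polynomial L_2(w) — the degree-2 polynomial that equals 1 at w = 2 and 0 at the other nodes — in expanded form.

L_2(w) = (w + 2)w / [(4)·(2)]
       = (w^2 + 2w) / (8)

L_2(w) = (1/8)w^2 + (1/4)w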